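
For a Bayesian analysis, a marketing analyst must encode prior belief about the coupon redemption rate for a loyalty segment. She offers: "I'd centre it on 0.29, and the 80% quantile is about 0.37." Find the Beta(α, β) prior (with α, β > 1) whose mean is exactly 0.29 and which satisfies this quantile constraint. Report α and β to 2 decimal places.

α ≈ 6.28, β ≈ 15.37

With mean 0.29 fixed, write α = 0.29s, β = 0.71s where s = α+β.
Need P(θ < 0.37) = 0.8 under Beta(0.29s, 0.71s). Normal approximation: (q−m)/√(m(1−m)/s) ≈ z_{0.8} = 0.842, so s ≈ 0.29·0.71·(0.842)²/(0.37−0.29)² = 22.8.
At s = 22.8: P(θ<0.37) ≈ 0.805. Adjusting to match 0.8 gives s ≈ 21.64.
So α = 0.29·21.64 ≈ 6.28, β = 0.71·21.64 ≈ 15.37.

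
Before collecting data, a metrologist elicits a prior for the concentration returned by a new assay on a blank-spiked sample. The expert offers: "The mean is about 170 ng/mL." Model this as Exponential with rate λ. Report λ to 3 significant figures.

Exponential mean = 1/λ, so λ = 1/170.0 = 0.00588.

λ ≈ 0.00588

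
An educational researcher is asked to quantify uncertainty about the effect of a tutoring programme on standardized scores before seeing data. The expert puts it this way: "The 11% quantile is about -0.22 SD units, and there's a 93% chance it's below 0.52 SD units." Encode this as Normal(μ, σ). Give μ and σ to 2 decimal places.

For Normal(μ,σ), the p-quantile is μ + z_p·σ. Here z_{0.11} = -1.227, z_{0.93} = 1.476.
So -0.22 = μ − 1.227σ and 0.52 = μ + 1.476σ.
Subtracting: σ = (0.52 − -0.22)/(1.476 − (-1.227)) = 0.27.
Then μ = -0.22 − (-1.227)·0.27 = 0.12.

μ = 0.12, σ = 0.27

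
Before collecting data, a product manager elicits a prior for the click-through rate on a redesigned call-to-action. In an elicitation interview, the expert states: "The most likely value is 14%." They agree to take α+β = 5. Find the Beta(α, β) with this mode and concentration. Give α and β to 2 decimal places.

For α,β > 1 the Beta mode is (α−1)/(α+β−2). With α+β = 5, the mode is (α−1)/3.
Set (α−1)/3 = 0.14 → α = 1 + 0.14·3 = 1.42.
β = 5 − α = 3.58.

α = 1.42, β = 3.58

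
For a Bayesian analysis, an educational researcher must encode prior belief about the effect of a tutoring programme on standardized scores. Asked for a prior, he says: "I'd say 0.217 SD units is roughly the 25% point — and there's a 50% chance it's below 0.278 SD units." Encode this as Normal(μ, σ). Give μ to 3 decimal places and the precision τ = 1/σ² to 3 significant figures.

μ = 0.278, τ = 122

For Normal(μ,σ), the p-quantile is μ + z_p·σ. Here z_{0.25} = -0.6745, z_{0.5} = 0.
So 0.217 = μ − 0.6745σ and 0.278 = μ + 0σ.
Subtracting: σ = (0.278 − 0.217)/(0 − (-0.6745)) = 0.090.
Then μ = 0.217 − (-0.6745)·0.090 = 0.278.
Precision τ = 1/σ² = 1/0.09044² = 122.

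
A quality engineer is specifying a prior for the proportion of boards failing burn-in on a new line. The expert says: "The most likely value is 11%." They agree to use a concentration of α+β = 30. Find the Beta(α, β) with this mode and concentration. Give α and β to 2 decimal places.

For α,β > 1 the Beta mode is (α−1)/(α+β−2). With α+β = 30, the mode is (α−1)/28.
Set (α−1)/28 = 0.11 → α = 1 + 0.11·28 = 4.08.
β = 30 − α = 25.92.

α = 4.08, β = 25.92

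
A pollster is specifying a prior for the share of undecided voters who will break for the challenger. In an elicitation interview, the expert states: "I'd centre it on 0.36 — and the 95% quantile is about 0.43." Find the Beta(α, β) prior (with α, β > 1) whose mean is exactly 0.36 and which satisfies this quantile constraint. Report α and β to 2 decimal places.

With mean 0.36 fixed, write α = 0.36s, β = 0.64s where s = α+β.
Need P(θ < 0.43) = 0.95 under Beta(0.36s, 0.64s). Normal approximation: (q−m)/√(m(1−m)/s) ≈ z_{0.95} = 1.64, so s ≈ 0.36·0.64·(1.64)²/(0.43−0.36)² = 127.2.
At s = 127.2: P(θ<0.43) ≈ 0.948. Adjusting to match 0.95 gives s ≈ 130.83.
So α = 0.36·130.83 ≈ 47.10, β = 0.64·130.83 ≈ 83.73.

α ≈ 47.10, β ≈ 83.73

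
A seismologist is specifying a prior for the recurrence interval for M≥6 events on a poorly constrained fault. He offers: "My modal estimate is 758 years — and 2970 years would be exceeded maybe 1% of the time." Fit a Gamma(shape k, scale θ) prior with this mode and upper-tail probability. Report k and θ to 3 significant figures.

k ≈ 3.25, θ ≈ 336

Gamma(k,θ) with k>1 has mode (k−1)θ, so θ = 758/(k−1).
Need P(X < 2970) = 0.99 with θ tied to k this way. Start at k = 2, θ = 758: P(X<2970) ≈ 0.902.
Too low — raise k to concentrate. Iterating converges to k ≈ 3.25.
Then θ = 758/(3.25−1) ≈ 336.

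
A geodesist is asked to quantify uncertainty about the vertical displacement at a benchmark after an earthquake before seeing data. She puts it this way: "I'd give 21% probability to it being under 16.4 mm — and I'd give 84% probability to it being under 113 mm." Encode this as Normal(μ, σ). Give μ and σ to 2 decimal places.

μ = 59.66, σ = 53.64

The p-quantile of Normal(μ,σ) is μ + z_p·σ, with z_{0.21} = -0.8064 and z_{0.84} = 0.9945.
Eliminate σ: μ = (z₂·x₁ − z₁·x₂)/(z₂ − z₁) = (0.9945·16.4 − (-0.8064)·113)/1.801 = 59.66.
Then σ = (x₂ − x₁)/(z₂ − z₁) = (113 − 16.4)/1.801 = 53.64.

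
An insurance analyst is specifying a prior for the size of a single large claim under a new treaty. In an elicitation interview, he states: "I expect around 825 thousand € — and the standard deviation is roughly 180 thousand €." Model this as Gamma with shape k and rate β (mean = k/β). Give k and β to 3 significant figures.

k ≈ 21, β ≈ 0.0255

For Gamma(k, rate β): mean = k/β, variance = k/β², so CV = 1/√k.
CV = SD/mean = 180/825 = 0.2182, hence k = 1/CV² = 21.
Then β = k/mean = 21/825 = 0.0255.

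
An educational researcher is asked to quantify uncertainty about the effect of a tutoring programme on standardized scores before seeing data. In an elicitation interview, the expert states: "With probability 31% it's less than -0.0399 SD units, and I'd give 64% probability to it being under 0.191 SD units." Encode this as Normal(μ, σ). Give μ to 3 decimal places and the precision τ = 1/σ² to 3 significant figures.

μ = 0.094, τ = 13.7

For Normal(μ,σ), the p-quantile is μ + z_p·σ. Here z_{0.31} = -0.4959, z_{0.64} = 0.3585.
So -0.0399 = μ − 0.4959σ and 0.191 = μ + 0.3585σ.
Subtracting: σ = (0.191 − -0.0399)/(0.3585 − (-0.4959)) = 0.270.
Then μ = -0.0399 − (-0.4959)·0.270 = 0.094.
Precision τ = 1/σ² = 1/0.2703² = 13.7.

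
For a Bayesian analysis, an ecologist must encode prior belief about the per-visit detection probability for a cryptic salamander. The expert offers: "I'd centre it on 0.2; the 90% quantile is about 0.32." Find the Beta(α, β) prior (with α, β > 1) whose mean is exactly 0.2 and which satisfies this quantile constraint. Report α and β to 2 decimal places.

α ≈ 3.91, β ≈ 15.63

With mean 0.2 fixed, write α = 0.2s, β = 0.8s where s = α+β.
Need P(θ < 0.32) = 0.9 under Beta(0.2s, 0.8s). Normal approximation: (q−m)/√(m(1−m)/s) ≈ z_{0.9} = 1.28, so s ≈ 0.2·0.8·(1.28)²/(0.32−0.2)² = 18.2.
At s = 18.2: P(θ<0.32) ≈ 0.893. Adjusting to match 0.9 gives s ≈ 19.54.
So α = 0.2·19.54 ≈ 3.91, β = 0.8·19.54 ≈ 15.63.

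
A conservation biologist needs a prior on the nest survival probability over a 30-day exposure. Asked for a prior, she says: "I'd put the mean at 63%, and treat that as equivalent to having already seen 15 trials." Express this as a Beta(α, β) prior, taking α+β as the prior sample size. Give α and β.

α = 9.45, β = 5.55

Under the effective-sample-size interpretation, Beta(α, β) has prior mean α/(α+β) and prior sample size α+β.
So α+β = 15 and α/(α+β) = 0.63, giving α = 0.63·15 = 9.45 and β = 15 − 9.45 = 5.55.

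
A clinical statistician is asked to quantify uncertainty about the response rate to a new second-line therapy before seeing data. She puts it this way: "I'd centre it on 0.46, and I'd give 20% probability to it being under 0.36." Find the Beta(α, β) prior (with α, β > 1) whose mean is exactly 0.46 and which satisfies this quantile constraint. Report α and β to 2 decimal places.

α ≈ 8.22, β ≈ 9.65

With mean 0.46 fixed, write α = 0.46s, β = 0.54s where s = α+β.
Need P(θ < 0.36) = 0.2 under Beta(0.46s, 0.54s). Normal approximation: (q−m)/√(m(1−m)/s) ≈ z_{0.2} = -0.842, so s ≈ 0.46·0.54·(-0.842)²/(0.36−0.46)² = 17.6.
At s = 17.6: P(θ<0.36) ≈ 0.202. Adjusting to match 0.2 gives s ≈ 17.86.
So α = 0.46·17.86 ≈ 8.22, β = 0.54·17.86 ≈ 9.65.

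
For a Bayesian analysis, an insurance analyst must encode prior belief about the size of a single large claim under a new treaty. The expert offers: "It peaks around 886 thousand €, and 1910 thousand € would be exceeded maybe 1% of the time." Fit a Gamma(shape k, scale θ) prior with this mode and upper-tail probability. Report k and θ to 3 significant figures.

Gamma(k,θ) with k>1 has mode (k−1)θ, so θ = 886/(k−1).
Need P(X < 1910) = 0.99 with θ tied to k this way. Start at k = 2, θ = 886: P(X<1910) ≈ 0.635.
Too low — raise k to concentrate. Iterating converges to k ≈ 9.2.
Then θ = 886/(9.2−1) ≈ 108.

k ≈ 9.2, θ ≈ 108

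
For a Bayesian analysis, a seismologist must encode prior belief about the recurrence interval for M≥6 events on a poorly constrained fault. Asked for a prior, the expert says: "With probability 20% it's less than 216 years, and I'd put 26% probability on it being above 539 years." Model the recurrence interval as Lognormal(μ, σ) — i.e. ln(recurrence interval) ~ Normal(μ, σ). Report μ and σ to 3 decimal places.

If T ~ Lognormal(μ,σ) then ln T ~ Normal(μ,σ), so the p-quantile of ln T is μ + z_p·σ.
ln(216) = 5.375 and ln(539) = 6.29; z_{0.2} = -0.8416, z_{0.74} = 0.6433.
σ = (6.29 − 5.375)/(0.6433 − (-0.8416)) = 0.616.
μ = 5.375 − (-0.8416)·0.616 = 5.894.

μ ≈ 5.894, σ ≈ 0.616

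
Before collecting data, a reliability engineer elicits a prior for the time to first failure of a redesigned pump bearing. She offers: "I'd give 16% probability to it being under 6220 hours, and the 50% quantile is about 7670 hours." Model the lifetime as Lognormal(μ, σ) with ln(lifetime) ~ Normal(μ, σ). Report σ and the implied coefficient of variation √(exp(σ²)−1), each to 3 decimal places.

If T ~ Lognormal(μ,σ) then ln T ~ Normal(μ,σ), so the p-quantile of ln T is μ + z_p·σ.
ln(6220) = 8.736 and ln(7670) = 8.945; z_{0.16} = -0.9945, z_{0.5} = 0.
σ = (8.945 − 8.736)/(0 − (-0.9945)) = 0.211.
μ = 8.736 − (-0.9945)·0.211 = 8.945.
CV = √(exp(σ²)−1) = √(exp(0.0444)−1) = 0.213.

σ ≈ 0.211, CV ≈ 0.213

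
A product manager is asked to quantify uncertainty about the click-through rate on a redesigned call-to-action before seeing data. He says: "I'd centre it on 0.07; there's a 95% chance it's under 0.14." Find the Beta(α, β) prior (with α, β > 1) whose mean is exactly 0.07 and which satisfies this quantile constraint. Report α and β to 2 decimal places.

With mean 0.07 fixed, write α = 0.07s, β = 0.93s where s = α+β.
Need P(θ < 0.14) = 0.95 under Beta(0.07s, 0.93s). Normal approximation: (q−m)/√(m(1−m)/s) ≈ z_{0.95} = 1.64, so s ≈ 0.07·0.93·(1.64)²/(0.14−0.07)² = 35.9.
At s = 35.9: P(θ<0.14) ≈ 0.932. Adjusting to match 0.95 gives s ≈ 46.16.
So α = 0.07·46.16 ≈ 3.23, β = 0.93·46.16 ≈ 42.93.

α ≈ 3.23, β ≈ 42.93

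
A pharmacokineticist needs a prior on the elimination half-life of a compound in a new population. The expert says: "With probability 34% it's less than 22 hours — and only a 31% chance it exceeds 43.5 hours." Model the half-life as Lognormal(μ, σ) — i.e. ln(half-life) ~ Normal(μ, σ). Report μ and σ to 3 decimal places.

μ ≈ 3.401, σ ≈ 0.751

If T ~ Lognormal(μ,σ) then ln T ~ Normal(μ,σ), so the p-quantile of ln T is μ + z_p·σ.
ln(22) = 3.091 and ln(43.5) = 3.773; z_{0.34} = -0.4125, z_{0.69} = 0.4959.
σ = (3.773 − 3.091)/(0.4959 − (-0.4125)) = 0.751.
μ = 3.091 − (-0.4125)·0.751 = 3.401.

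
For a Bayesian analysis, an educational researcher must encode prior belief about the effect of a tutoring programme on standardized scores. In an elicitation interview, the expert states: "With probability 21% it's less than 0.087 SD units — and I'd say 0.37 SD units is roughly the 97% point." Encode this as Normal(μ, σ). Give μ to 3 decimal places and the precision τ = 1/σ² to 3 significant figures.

The p-quantile of Normal(μ,σ) is μ + z_p·σ, with z_{0.21} = -0.8064 and z_{0.97} = 1.881.
Eliminate σ: μ = (z₂·x₁ − z₁·x₂)/(z₂ − z₁) = (1.881·0.087 − (-0.8064)·0.37)/2.687 = 0.172.
Then σ = (x₂ − x₁)/(z₂ − z₁) = (0.37 − 0.087)/2.687 = 0.105.
Precision τ = 1/σ² = 1/0.1053² = 90.2.

μ = 0.172, τ = 90.2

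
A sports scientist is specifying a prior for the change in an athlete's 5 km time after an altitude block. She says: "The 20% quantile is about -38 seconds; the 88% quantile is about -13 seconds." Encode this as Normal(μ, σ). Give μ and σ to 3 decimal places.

The p-quantile of Normal(μ,σ) is μ + z_p·σ, with z_{0.2} = -0.8416 and z_{0.88} = 1.175.
Eliminate σ: μ = (z₂·x₁ − z₁·x₂)/(z₂ − z₁) = (1.175·-38 − (-0.8416)·-13)/2.017 = -27.566.
Then σ = (x₂ − x₁)/(z₂ − z₁) = (-13 − -38)/2.017 = 12.397.

μ = -27.566, σ = 12.397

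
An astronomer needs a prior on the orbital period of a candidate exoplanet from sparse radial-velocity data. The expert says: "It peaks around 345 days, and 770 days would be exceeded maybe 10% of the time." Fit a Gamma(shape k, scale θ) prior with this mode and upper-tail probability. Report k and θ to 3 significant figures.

k ≈ 3.98, θ ≈ 116

Gamma(k,θ) with k>1 has mode (k−1)θ, so θ = 345/(k−1).
Need P(X < 770) = 0.9 with θ tied to k this way. Start at k = 2, θ = 345: P(X<770) ≈ 0.653.
Too low — raise k to concentrate. Iterating converges to k ≈ 3.98.
Then θ = 345/(3.98−1) ≈ 116.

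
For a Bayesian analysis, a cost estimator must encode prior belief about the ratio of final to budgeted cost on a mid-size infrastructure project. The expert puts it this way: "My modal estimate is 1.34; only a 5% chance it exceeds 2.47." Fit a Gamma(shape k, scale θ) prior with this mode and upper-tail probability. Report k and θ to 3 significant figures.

k ≈ 8.44, θ ≈ 0.18

Gamma(k,θ) with k>1 has mode (k−1)θ, so θ = 1.34/(k−1).
Need P(X < 2.47) = 0.95 with θ tied to k this way. Start at k = 2, θ = 1.34: P(X<2.47) ≈ 0.550.
Too low — raise k to concentrate. Iterating converges to k ≈ 8.44.
Then θ = 1.34/(8.44−1) ≈ 0.18.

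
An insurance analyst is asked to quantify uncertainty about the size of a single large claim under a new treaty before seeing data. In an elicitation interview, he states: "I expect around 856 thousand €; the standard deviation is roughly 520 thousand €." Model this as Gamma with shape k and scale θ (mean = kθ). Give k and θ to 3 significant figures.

For Gamma(k, scale θ): mean = kθ, variance = kθ², so CV = 1/√k.
CV = SD/mean = 520/856 = 0.6075, hence k = 1/CV² = 2.71.
Then θ = mean/k = 856/2.71 = 316.

k ≈ 2.71, θ ≈ 316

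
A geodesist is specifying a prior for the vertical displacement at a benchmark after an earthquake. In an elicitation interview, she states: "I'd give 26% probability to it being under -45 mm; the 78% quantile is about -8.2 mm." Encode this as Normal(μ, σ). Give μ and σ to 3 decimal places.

μ = -28.275, σ = 25.997

For Normal(μ,σ), the p-quantile is μ + z_p·σ. Here z_{0.26} = -0.6433, z_{0.78} = 0.7722.
So -45 = μ − 0.6433σ and -8.2 = μ + 0.7722σ.
Subtracting: σ = (-8.2 − -45)/(0.7722 − (-0.6433)) = 25.997.
Then μ = -45 − (-0.6433)·25.997 = -28.275.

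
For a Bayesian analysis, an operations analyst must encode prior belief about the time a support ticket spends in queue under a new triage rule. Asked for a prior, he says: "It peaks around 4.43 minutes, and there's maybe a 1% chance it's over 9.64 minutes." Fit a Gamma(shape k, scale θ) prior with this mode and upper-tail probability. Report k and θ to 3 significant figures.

Gamma(k,θ) with k>1 has mode (k−1)θ, so θ = 4.43/(k−1).
Need P(X < 9.64) = 0.99 with θ tied to k this way. Start at k = 2, θ = 4.43: P(X<9.64) ≈ 0.640.
Too low — raise k to concentrate. Iterating converges to k ≈ 8.99.
Then θ = 4.43/(8.99−1) ≈ 0.554.

k ≈ 8.99, θ ≈ 0.554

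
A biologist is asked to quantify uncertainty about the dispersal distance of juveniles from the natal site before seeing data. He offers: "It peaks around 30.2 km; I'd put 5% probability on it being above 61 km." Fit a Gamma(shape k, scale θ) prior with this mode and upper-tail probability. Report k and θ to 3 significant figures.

k ≈ 6.6, θ ≈ 5.39

Gamma(k,θ) with k>1 has mode (k−1)θ, so θ = 30.2/(k−1).
Need P(X < 61) = 0.95 with θ tied to k this way. Start at k = 2, θ = 30.2: P(X<61) ≈ 0.599.
Too low — raise k to concentrate. Iterating converges to k ≈ 6.6.
Then θ = 30.2/(6.6−1) ≈ 5.39.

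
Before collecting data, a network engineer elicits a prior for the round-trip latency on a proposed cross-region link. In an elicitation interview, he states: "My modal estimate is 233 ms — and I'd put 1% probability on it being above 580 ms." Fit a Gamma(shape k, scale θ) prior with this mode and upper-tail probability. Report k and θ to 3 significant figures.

Gamma(k,θ) with k>1 has mode (k−1)θ, so θ = 233/(k−1).
Need P(X < 580) = 0.99 with θ tied to k this way. Start at k = 2, θ = 233: P(X<580) ≈ 0.710.
Too low — raise k to concentrate. Iterating converges to k ≈ 6.65.
Then θ = 233/(6.65−1) ≈ 41.2.

k ≈ 6.65, θ ≈ 41.2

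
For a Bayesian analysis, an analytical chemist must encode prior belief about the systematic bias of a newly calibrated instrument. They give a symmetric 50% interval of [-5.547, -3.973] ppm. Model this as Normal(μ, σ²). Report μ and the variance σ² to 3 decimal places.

A symmetric 50% interval runs μ ± z·σ with z = 0.6745.
Half-width = 0.787, so σ = 0.787/0.6745 = 1.1668 and σ² = 1.361.
μ is the interval midpoint, -4.760.

μ = -4.760, σ² = 1.361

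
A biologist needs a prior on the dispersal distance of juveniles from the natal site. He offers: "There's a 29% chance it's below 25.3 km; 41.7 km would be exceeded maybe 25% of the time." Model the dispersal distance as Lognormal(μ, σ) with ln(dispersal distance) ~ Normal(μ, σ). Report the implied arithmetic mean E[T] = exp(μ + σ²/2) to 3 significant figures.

If T ~ Lognormal(μ,σ) then ln T ~ Normal(μ,σ), so the p-quantile of ln T is μ + z_p·σ.
ln(25.3) = 3.231 and ln(41.7) = 3.731; z_{0.29} = -0.5534, z_{0.75} = 0.6745.
σ = (3.731 − 3.231)/(0.6745 − (-0.5534)) = 0.407.
μ = 3.231 − (-0.5534)·0.407 = 3.456.
E[T] = exp(μ + σ²/2) = exp(3.456 + 0.0828) = 34.4 km.

E[T] ≈ 34.4 km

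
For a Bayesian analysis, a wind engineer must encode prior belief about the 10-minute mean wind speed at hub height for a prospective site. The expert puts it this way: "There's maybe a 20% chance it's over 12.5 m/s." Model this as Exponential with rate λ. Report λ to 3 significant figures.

P(T > 12.5) = e^(−λ·12.5) = 0.2, so λ = −ln(0.2)/12.5 = 0.129.

λ ≈ 0.129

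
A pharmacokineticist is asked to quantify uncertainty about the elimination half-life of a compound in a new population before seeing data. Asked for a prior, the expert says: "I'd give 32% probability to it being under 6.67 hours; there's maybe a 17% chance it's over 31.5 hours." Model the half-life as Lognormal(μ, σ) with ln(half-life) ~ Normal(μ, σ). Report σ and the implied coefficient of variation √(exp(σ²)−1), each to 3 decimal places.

If T ~ Lognormal(μ,σ) then ln T ~ Normal(μ,σ), so the p-quantile of ln T is μ + z_p·σ.
ln(6.67) = 1.898 and ln(31.5) = 3.45; z_{0.32} = -0.4677, z_{0.83} = 0.9542.
σ = (3.45 − 1.898)/(0.9542 − (-0.4677)) = 1.092.
μ = 1.898 − (-0.4677)·1.092 = 2.408.
CV = √(exp(σ²)−1) = √(exp(1.1920)−1) = 1.514.

σ ≈ 1.092, CV ≈ 1.514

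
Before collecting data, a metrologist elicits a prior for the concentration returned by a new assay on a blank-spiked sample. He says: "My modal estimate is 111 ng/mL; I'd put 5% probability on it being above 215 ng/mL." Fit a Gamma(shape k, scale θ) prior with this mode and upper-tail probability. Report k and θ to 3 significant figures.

k ≈ 7.35, θ ≈ 17.5

Gamma(k,θ) with k>1 has mode (k−1)θ, so θ = 111/(k−1).
Need P(X < 215) = 0.95 with θ tied to k this way. Start at k = 2, θ = 111: P(X<215) ≈ 0.577.
Too low — raise k to concentrate. Iterating converges to k ≈ 7.35.
Then θ = 111/(7.35−1) ≈ 17.5.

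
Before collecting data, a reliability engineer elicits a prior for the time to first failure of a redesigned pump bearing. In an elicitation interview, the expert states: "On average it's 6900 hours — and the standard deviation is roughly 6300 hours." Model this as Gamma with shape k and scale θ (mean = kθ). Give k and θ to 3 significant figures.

For Gamma(k, scale θ): mean = kθ, variance = kθ², so CV = 1/√k.
CV = SD/mean = 6300/6900 = 0.913, hence k = 1/CV² = 1.2.
Then θ = mean/k = 6900/1.2 = 5750.

k ≈ 1.2, θ ≈ 5750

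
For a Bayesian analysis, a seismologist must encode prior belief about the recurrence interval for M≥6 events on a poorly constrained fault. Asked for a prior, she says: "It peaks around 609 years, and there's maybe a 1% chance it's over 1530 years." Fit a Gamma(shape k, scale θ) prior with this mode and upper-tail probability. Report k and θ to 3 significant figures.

k ≈ 6.53, θ ≈ 110

Gamma(k,θ) with k>1 has mode (k−1)θ, so θ = 609/(k−1).
Need P(X < 1530) = 0.99 with θ tied to k this way. Start at k = 2, θ = 609: P(X<1530) ≈ 0.715.
Too low — raise k to concentrate. Iterating converges to k ≈ 6.53.
Then θ = 609/(6.53−1) ≈ 110.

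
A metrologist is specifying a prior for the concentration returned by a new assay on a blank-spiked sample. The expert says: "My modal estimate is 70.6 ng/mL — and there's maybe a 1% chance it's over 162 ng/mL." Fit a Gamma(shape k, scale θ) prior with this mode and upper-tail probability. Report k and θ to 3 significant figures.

Gamma(k,θ) with k>1 has mode (k−1)θ, so θ = 70.6/(k−1).
Need P(X < 162) = 0.99 with θ tied to k this way. Start at k = 2, θ = 70.6: P(X<162) ≈ 0.668.
Too low — raise k to concentrate. Iterating converges to k ≈ 7.93.
Then θ = 70.6/(7.93−1) ≈ 10.2.

k ≈ 7.93, θ ≈ 10.2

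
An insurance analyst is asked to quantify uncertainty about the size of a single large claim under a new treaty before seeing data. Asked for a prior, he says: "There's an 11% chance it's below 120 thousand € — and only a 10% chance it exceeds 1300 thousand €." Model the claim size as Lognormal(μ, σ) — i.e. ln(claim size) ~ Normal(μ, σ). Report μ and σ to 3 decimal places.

μ ≈ 5.953, σ ≈ 0.950

If T ~ Lognormal(μ,σ) then ln T ~ Normal(μ,σ), so the p-quantile of ln T is μ + z_p·σ.
ln(120) = 4.787 and ln(1300) = 7.17; z_{0.11} = -1.227, z_{0.9} = 1.282.
σ = (7.17 − 4.787)/(1.282 − (-1.227)) = 0.950.
μ = 4.787 − (-1.227)·0.950 = 5.953.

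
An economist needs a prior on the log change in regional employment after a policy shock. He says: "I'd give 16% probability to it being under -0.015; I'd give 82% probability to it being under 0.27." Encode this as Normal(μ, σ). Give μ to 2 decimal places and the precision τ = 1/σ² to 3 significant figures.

The p-quantile of Normal(μ,σ) is μ + z_p·σ, with z_{0.16} = -0.9945 and z_{0.82} = 0.9154.
Eliminate σ: μ = (z₂·x₁ − z₁·x₂)/(z₂ − z₁) = (0.9154·-0.015 − (-0.9945)·0.27)/1.91 = 0.13.
Then σ = (x₂ − x₁)/(z₂ − z₁) = (0.27 − -0.015)/1.91 = 0.15.
Precision τ = 1/σ² = 1/0.1492² = 44.9.

μ = 0.13, τ = 44.9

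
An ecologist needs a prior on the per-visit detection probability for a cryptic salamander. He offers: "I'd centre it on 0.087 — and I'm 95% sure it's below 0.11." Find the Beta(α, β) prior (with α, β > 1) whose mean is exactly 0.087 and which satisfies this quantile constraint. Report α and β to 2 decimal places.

α ≈ 38.58, β ≈ 404.91

With mean 0.087 fixed, write α = 0.087s, β = 0.913s where s = α+β.
Need P(θ < 0.11) = 0.95 under Beta(0.087s, 0.913s). Normal approximation: (q−m)/√(m(1−m)/s) ≈ z_{0.95} = 1.64, so s ≈ 0.087·0.913·(1.64)²/(0.11−0.087)² = 406.2.
At s = 406.2: P(θ<0.11) ≈ 0.943. Adjusting to match 0.95 gives s ≈ 443.50.
So α = 0.087·443.50 ≈ 38.58, β = 0.913·443.50 ≈ 404.91.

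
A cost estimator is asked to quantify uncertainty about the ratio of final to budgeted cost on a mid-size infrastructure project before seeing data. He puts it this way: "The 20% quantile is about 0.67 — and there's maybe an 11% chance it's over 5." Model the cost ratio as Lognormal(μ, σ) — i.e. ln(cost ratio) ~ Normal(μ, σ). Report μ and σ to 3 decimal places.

μ ≈ 0.417, σ ≈ 0.972

If T ~ Lognormal(μ,σ) then ln T ~ Normal(μ,σ), so the p-quantile of ln T is μ + z_p·σ.
ln(0.67) = -0.4005 and ln(5) = 1.609; z_{0.2} = -0.8416, z_{0.89} = 1.227.
σ = (1.609 − -0.4005)/(1.227 − (-0.8416)) = 0.972.
μ = -0.4005 − (-0.8416)·0.972 = 0.417.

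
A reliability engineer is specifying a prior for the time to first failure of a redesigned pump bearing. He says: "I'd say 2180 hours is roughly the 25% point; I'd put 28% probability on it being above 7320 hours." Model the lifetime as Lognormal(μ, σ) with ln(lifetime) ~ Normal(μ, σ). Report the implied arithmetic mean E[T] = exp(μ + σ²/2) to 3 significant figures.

If T ~ Lognormal(μ,σ) then ln T ~ Normal(μ,σ), so the p-quantile of ln T is μ + z_p·σ.
ln(2180) = 7.687 and ln(7320) = 8.898; z_{0.25} = -0.6745, z_{0.72} = 0.5828.
σ = (8.898 − 7.687)/(0.5828 − (-0.6745)) = 0.963.
μ = 7.687 − (-0.6745)·0.963 = 8.337.
E[T] = exp(μ + σ²/2) = exp(8.337 + 0.4640) = 6640 hours.

E[T] ≈ 6640 hours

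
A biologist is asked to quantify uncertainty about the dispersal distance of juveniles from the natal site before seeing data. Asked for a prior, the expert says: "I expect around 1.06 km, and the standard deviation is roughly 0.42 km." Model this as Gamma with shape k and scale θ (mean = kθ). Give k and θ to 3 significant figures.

For Gamma(k, scale θ): mean = kθ, variance = kθ², so CV = 1/√k.
CV = SD/mean = 0.42/1.06 = 0.3962, hence k = 1/CV² = 6.37.
Then θ = mean/k = 1.06/6.37 = 0.166.

k ≈ 6.37, θ ≈ 0.166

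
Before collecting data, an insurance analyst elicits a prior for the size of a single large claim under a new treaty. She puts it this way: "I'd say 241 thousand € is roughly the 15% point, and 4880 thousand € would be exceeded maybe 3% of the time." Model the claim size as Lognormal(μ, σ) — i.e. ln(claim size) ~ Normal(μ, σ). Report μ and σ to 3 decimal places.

If T ~ Lognormal(μ,σ) then ln T ~ Normal(μ,σ), so the p-quantile of ln T is μ + z_p·σ.
ln(241) = 5.485 and ln(4880) = 8.493; z_{0.15} = -1.036, z_{0.97} = 1.881.
σ = (8.493 − 5.485)/(1.881 − (-1.036)) = 1.031.
μ = 5.485 − (-1.036)·1.031 = 6.554.

μ ≈ 6.554, σ ≈ 1.031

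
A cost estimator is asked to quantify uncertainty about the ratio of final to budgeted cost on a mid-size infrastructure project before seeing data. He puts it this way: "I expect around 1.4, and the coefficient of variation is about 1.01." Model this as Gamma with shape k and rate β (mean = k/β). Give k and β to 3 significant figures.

k ≈ 0.98, β ≈ 0.7

For Gamma(k, rate β): mean = k/β, variance = k/β², so CV = 1/√k.
CV = 1.01, hence k = 1/CV² = 0.98.
Then β = k/mean = 0.98/1.4 = 0.7.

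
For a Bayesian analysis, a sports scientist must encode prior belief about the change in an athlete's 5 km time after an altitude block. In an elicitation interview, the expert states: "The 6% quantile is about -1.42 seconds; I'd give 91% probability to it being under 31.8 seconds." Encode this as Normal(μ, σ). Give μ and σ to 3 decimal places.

μ = 16.418, σ = 11.473

The p-quantile of Normal(μ,σ) is μ + z_p·σ, with z_{0.06} = -1.555 and z_{0.91} = 1.341.
Eliminate σ: μ = (z₂·x₁ − z₁·x₂)/(z₂ − z₁) = (1.341·-1.42 − (-1.555)·31.8)/2.896 = 16.418.
Then σ = (x₂ − x₁)/(z₂ − z₁) = (31.8 − -1.42)/2.896 = 11.473.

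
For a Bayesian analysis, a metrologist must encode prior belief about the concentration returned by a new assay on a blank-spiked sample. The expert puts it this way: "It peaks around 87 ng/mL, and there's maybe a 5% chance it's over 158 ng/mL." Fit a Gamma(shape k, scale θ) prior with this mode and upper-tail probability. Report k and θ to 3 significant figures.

k ≈ 8.82, θ ≈ 11.1

Gamma(k,θ) with k>1 has mode (k−1)θ, so θ = 87/(k−1).
Need P(X < 158) = 0.95 with θ tied to k this way. Start at k = 2, θ = 87: P(X<158) ≈ 0.542.
Too low — raise k to concentrate. Iterating converges to k ≈ 8.82.
Then θ = 87/(8.82−1) ≈ 11.1.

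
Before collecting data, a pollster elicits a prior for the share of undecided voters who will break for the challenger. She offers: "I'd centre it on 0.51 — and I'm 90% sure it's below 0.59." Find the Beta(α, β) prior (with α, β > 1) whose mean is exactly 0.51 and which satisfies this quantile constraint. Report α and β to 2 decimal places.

With mean 0.51 fixed, write α = 0.51s, β = 0.49s where s = α+β.
Need P(θ < 0.59) = 0.9 under Beta(0.51s, 0.49s). Normal approximation: (q−m)/√(m(1−m)/s) ≈ z_{0.9} = 1.28, so s ≈ 0.51·0.49·(1.28)²/(0.59−0.51)² = 64.1.
At s = 64.1: P(θ<0.59) ≈ 0.901. Adjusting to match 0.9 gives s ≈ 63.69.
So α = 0.51·63.69 ≈ 32.48, β = 0.49·63.69 ≈ 31.21.

α ≈ 32.48, β ≈ 31.21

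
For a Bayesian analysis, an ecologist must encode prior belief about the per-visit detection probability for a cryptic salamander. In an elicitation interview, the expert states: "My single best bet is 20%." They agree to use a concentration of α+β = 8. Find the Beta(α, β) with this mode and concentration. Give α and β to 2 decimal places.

For α,β > 1 the Beta mode is (α−1)/(α+β−2). With α+β = 8, the mode is (α−1)/6.
Set (α−1)/6 = 0.2 → α = 1 + 0.2·6 = 2.20.
β = 8 − α = 5.80.

α = 2.20, β = 5.80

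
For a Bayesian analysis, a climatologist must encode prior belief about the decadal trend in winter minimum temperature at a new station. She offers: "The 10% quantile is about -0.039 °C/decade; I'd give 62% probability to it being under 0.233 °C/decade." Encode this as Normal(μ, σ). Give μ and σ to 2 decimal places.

For Normal(μ,σ), the p-quantile is μ + z_p·σ. Here z_{0.1} = -1.282, z_{0.62} = 0.3055.
So -0.039 = μ − 1.282σ and 0.233 = μ + 0.3055σ.
Subtracting: σ = (0.233 − -0.039)/(0.3055 − (-1.282)) = 0.17.
Then μ = -0.039 − (-1.282)·0.17 = 0.18.

μ = 0.18, σ = 0.17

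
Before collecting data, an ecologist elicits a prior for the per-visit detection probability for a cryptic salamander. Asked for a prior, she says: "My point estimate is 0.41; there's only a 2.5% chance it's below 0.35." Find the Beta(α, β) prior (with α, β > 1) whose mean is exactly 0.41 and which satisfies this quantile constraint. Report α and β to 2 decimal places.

With mean 0.41 fixed, write α = 0.41s, β = 0.59s where s = α+β.
Need P(θ < 0.35) = 0.025 under Beta(0.41s, 0.59s). Normal approximation: (q−m)/√(m(1−m)/s) ≈ z_{0.025} = -1.96, so s ≈ 0.41·0.59·(-1.96)²/(0.35−0.41)² = 258.1.
At s = 258.1: P(θ<0.35) ≈ 0.023. Adjusting to match 0.025 gives s ≈ 250.93.
So α = 0.41·250.93 ≈ 102.88, β = 0.59·250.93 ≈ 148.05.

α ≈ 102.88, β ≈ 148.05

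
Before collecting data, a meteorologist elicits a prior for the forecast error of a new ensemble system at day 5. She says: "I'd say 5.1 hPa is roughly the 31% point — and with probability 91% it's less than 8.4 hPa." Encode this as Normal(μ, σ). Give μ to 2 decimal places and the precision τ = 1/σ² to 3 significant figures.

The p-quantile of Normal(μ,σ) is μ + z_p·σ, with z_{0.31} = -0.4959 and z_{0.91} = 1.341.
Eliminate σ: μ = (z₂·x₁ − z₁·x₂)/(z₂ − z₁) = (1.341·5.1 − (-0.4959)·8.4)/1.837 = 5.99.
Then σ = (x₂ − x₁)/(z₂ − z₁) = (8.4 − 5.1)/1.837 = 1.80.
Precision τ = 1/σ² = 1/1.797² = 0.31.

μ = 5.99, τ = 0.31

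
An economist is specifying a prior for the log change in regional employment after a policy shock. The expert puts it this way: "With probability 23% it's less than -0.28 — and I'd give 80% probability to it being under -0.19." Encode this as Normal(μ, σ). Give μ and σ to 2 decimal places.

μ = -0.24, σ = 0.06

The p-quantile of Normal(μ,σ) is μ + z_p·σ, with z_{0.23} = -0.7388 and z_{0.8} = 0.8416.
Eliminate σ: μ = (z₂·x₁ − z₁·x₂)/(z₂ − z₁) = (0.8416·-0.28 − (-0.7388)·-0.19)/1.58 = -0.24.
Then σ = (x₂ − x₁)/(z₂ − z₁) = (-0.19 − -0.28)/1.58 = 0.06.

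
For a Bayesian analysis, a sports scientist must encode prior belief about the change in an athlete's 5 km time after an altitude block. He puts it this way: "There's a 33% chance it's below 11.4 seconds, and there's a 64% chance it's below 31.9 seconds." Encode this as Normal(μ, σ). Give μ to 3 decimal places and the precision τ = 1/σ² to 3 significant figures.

μ = 22.696, τ = 0.00152

The p-quantile of Normal(μ,σ) is μ + z_p·σ, with z_{0.33} = -0.4399 and z_{0.64} = 0.3585.
Eliminate σ: μ = (z₂·x₁ − z₁·x₂)/(z₂ − z₁) = (0.3585·11.4 − (-0.4399)·31.9)/0.7984 = 22.696.
Then σ = (x₂ − x₁)/(z₂ − z₁) = (31.9 − 11.4)/0.7984 = 25.677.
Precision τ = 1/σ² = 1/25.68² = 0.00152.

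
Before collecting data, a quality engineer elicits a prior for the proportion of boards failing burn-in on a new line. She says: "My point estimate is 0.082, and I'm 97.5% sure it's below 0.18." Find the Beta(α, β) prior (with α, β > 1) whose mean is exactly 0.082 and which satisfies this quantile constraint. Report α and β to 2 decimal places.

With mean 0.082 fixed, write α = 0.082s, β = 0.918s where s = α+β.
Need P(θ < 0.18) = 0.975 under Beta(0.082s, 0.918s). Normal approximation: (q−m)/√(m(1−m)/s) ≈ z_{0.975} = 1.96, so s ≈ 0.082·0.918·(1.96)²/(0.18−0.082)² = 30.1.
At s = 30.1: P(θ<0.18) ≈ 0.955. Adjusting to match 0.975 gives s ≈ 42.51.
So α = 0.082·42.51 ≈ 3.49, β = 0.918·42.51 ≈ 39.02.

α ≈ 3.49, β ≈ 39.02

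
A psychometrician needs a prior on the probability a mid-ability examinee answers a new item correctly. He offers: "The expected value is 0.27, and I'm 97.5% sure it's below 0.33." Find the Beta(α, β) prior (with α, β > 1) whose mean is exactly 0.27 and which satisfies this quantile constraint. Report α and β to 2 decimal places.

With mean 0.27 fixed, write α = 0.27s, β = 0.73s where s = α+β.
Need P(θ < 0.33) = 0.975 under Beta(0.27s, 0.73s). Normal approximation: (q−m)/√(m(1−m)/s) ≈ z_{0.975} = 1.96, so s ≈ 0.27·0.73·(1.96)²/(0.33−0.27)² = 210.3.
At s = 210.3: P(θ<0.33) ≈ 0.972. Adjusting to match 0.975 gives s ≈ 223.09.
So α = 0.27·223.09 ≈ 60.24, β = 0.73·223.09 ≈ 162.86.

α ≈ 60.24, β ≈ 162.86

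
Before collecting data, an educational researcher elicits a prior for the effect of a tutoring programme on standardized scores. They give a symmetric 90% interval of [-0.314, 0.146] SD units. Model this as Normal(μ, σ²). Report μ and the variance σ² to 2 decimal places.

μ = -0.08, σ² = 0.02

A symmetric 90% interval runs μ ± z·σ with z = 1.645.
Half-width = 0.23, so σ = 0.23/1.645 = 0.140 and σ² = 0.02.
μ is the interval midpoint, -0.08.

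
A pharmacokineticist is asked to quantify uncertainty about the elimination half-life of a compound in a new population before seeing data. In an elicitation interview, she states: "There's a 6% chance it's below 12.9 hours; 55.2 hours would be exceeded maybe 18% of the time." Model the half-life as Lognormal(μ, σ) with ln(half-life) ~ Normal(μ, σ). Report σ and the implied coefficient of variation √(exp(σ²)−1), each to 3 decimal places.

If T ~ Lognormal(μ,σ) then ln T ~ Normal(μ,σ), so the p-quantile of ln T is μ + z_p·σ.
ln(12.9) = 2.557 and ln(55.2) = 4.011; z_{0.06} = -1.555, z_{0.82} = 0.9154.
σ = (4.011 − 2.557)/(0.9154 − (-1.555)) = 0.589.
μ = 2.557 − (-1.555)·0.589 = 3.472.
CV = √(exp(σ²)−1) = √(exp(0.3464)−1) = 0.643.

σ ≈ 0.589, CV ≈ 0.643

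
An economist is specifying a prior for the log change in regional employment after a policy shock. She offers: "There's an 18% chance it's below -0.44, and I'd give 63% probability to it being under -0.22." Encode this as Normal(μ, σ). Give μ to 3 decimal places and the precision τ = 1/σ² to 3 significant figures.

For Normal(μ,σ), the p-quantile is μ + z_p·σ. Here z_{0.18} = -0.9154, z_{0.63} = 0.3319.
So -0.44 = μ − 0.9154σ and -0.22 = μ + 0.3319σ.
Subtracting: σ = (-0.22 − -0.44)/(0.3319 − (-0.9154)) = 0.176.
Then μ = -0.44 − (-0.9154)·0.176 = -0.279.
Precision τ = 1/σ² = 1/0.1764² = 32.1.

μ = -0.279, τ = 32.1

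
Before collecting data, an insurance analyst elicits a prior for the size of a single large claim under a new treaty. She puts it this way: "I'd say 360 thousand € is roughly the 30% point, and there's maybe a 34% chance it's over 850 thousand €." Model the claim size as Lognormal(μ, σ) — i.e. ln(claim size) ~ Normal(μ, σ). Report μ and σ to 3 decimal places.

If T ~ Lognormal(μ,σ) then ln T ~ Normal(μ,σ), so the p-quantile of ln T is μ + z_p·σ.
ln(360) = 5.886 and ln(850) = 6.745; z_{0.3} = -0.5244, z_{0.66} = 0.4125.
σ = (6.745 − 5.886)/(0.4125 − (-0.5244)) = 0.917.
μ = 5.886 − (-0.5244)·0.917 = 6.367.

μ ≈ 6.367, σ ≈ 0.917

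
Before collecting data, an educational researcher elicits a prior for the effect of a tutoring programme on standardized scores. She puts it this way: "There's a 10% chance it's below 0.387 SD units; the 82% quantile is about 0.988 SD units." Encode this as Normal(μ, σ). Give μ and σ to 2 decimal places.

μ = 0.74, σ = 0.27

For Normal(μ,σ), the p-quantile is μ + z_p·σ. Here z_{0.1} = -1.282, z_{0.82} = 0.9154.
So 0.387 = μ − 1.282σ and 0.988 = μ + 0.9154σ.
Subtracting: σ = (0.988 − 0.387)/(0.9154 − (-1.282)) = 0.27.
Then μ = 0.387 − (-1.282)·0.27 = 0.74.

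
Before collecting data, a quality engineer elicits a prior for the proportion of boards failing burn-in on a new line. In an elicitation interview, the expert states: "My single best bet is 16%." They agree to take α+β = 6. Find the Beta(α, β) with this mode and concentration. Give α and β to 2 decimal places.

α = 1.64, β = 4.36

For α,β > 1 the Beta mode is (α−1)/(α+β−2). With α+β = 6, the mode is (α−1)/4.
Set (α−1)/4 = 0.16 → α = 1 + 0.16·4 = 1.64.
β = 6 − α = 4.36.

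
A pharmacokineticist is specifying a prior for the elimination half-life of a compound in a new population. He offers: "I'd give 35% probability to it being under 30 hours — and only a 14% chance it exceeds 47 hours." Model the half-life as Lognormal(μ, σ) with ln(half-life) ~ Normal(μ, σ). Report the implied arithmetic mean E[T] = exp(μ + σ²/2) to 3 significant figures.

If T ~ Lognormal(μ,σ) then ln T ~ Normal(μ,σ), so the p-quantile of ln T is μ + z_p·σ.
ln(30) = 3.401 and ln(47) = 3.85; z_{0.35} = -0.3853, z_{0.86} = 1.08.
σ = (3.85 − 3.401)/(1.08 − (-0.3853)) = 0.306.
μ = 3.401 − (-0.3853)·0.306 = 3.519.
E[T] = exp(μ + σ²/2) = exp(3.519 + 0.0469) = 35.4 hours.

E[T] ≈ 35.4 hours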